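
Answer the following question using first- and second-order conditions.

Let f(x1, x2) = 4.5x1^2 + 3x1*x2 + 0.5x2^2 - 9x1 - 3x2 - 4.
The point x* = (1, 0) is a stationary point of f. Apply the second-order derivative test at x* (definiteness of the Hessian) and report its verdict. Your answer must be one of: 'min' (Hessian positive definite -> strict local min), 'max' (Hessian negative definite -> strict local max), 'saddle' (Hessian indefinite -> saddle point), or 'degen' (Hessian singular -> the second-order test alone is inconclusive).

Compute the Hessian H = grad^2 f:
  H = [[9, 3], [3, 1]]
Verify stationarity: grad f(x*) = H x* + g = (0, 0).
Eigenvalues of H: 0, 10.
H has a zero eigenvalue (singular; positive semidefinite but not definite), so H is neither positive definite, negative definite, nor indefinite. The second-order test alone is inconclusive -> degen.
(Indeed, f is constant along the null direction of H through x*, so x* is not a strict local extremum.)

degen


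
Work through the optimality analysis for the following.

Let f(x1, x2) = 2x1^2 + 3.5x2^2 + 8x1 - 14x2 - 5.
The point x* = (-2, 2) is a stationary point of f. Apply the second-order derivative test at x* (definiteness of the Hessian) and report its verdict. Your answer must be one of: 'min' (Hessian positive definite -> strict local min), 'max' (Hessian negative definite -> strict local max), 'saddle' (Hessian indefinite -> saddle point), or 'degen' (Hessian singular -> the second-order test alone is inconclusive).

Compute the Hessian H = grad^2 f:
  H = [[4, 0], [0, 7]]
Verify stationarity: grad f(x*) = H x* + g = (0, 0).
Eigenvalues of H: 4, 7.
Both eigenvalues > 0, so H is positive definite -> x* is a strict local min.

min


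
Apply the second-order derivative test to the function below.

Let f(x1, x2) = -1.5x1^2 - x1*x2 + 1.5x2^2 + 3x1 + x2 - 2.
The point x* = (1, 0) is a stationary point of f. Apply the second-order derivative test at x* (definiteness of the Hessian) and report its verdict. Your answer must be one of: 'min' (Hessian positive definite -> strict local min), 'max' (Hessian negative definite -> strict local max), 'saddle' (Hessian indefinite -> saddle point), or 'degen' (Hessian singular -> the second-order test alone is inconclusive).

Compute the Hessian H = grad^2 f:
  H = [[-3, -1], [-1, 3]]
Verify stationarity: grad f(x*) = H x* + g = (0, 0).
Eigenvalues of H: -3.1623, 3.1623.
Eigenvalues have mixed signs, so H is indefinite -> x* is a saddle point.

saddle


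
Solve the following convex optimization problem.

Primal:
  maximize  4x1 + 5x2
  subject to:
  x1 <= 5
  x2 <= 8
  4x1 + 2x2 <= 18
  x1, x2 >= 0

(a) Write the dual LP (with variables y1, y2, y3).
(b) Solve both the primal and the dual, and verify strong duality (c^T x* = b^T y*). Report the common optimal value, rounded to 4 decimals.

The standard primal-dual pair for 'max c^T x s.t. A x <= b, x >= 0' is:
  Dual:  min b^T y  s.t.  A^T y >= c,  y >= 0.

So the dual LP is:
  minimize  5y1 + 8y2 + 18y3
  subject to:
    y1 + 4y3 >= 4
    y2 + 2y3 >= 5
    y1, y2, y3 >= 0

Solving the primal: x* = (0.5, 8).
  primal value c^T x* = 42.
Solving the dual: y* = (0, 3, 1).
  dual value b^T y* = 42.
Strong duality: c^T x* = b^T y*. Confirmed.

42


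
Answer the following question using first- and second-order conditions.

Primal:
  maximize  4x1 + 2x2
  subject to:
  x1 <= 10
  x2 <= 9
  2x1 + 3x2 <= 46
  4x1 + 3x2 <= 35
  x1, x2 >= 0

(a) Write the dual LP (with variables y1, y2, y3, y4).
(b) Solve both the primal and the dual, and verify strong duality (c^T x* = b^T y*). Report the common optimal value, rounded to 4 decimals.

The standard primal-dual pair for 'max c^T x s.t. A x <= b, x >= 0' is:
  Dual:  min b^T y  s.t.  A^T y >= c,  y >= 0.

So the dual LP is:
  minimize  10y1 + 9y2 + 46y3 + 35y4
  subject to:
    y1 + 2y3 + 4y4 >= 4
    y2 + 3y3 + 3y4 >= 2
    y1, y2, y3, y4 >= 0

Solving the primal: x* = (8.75, 0).
  primal value c^T x* = 35.
Solving the dual: y* = (0, 0, 0, 1).
  dual value b^T y* = 35.
Strong duality: c^T x* = b^T y*. Confirmed.

35


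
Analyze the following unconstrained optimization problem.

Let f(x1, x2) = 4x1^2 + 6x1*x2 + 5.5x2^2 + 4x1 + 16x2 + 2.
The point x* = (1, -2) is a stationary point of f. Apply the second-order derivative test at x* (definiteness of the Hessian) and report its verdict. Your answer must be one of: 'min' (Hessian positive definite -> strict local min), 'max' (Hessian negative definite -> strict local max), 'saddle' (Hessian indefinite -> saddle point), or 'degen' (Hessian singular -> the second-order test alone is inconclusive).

Compute the Hessian H = grad^2 f:
  H = [[8, 6], [6, 11]]
Verify stationarity: grad f(x*) = H x* + g = (0, 0).
Eigenvalues of H: 3.3153, 15.6847.
Both eigenvalues > 0, so H is positive definite -> x* is a strict local min.

min


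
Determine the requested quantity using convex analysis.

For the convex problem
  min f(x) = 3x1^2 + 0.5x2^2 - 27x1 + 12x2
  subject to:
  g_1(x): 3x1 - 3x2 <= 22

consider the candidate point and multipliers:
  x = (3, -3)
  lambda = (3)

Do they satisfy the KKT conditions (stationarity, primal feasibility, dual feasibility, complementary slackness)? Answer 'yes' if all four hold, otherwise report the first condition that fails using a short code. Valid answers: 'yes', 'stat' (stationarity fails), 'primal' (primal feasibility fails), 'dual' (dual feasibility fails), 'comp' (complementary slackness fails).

Gradient of f: grad f(x) = Q x + c = (-9, 9)
Constraint values g_i(x) = a_i^T x - b_i:
  g_1((3, -3)) = -4
Stationarity residual: grad f(x) + sum_i lambda_i a_i = (0, 0)
  -> stationarity OK
Primal feasibility (all g_i <= 0): OK
Dual feasibility (all lambda_i >= 0): OK
Complementary slackness (lambda_i * g_i(x) = 0 for all i): FAILS

Verdict: the first failing condition is complementary_slackness -> comp.

comp


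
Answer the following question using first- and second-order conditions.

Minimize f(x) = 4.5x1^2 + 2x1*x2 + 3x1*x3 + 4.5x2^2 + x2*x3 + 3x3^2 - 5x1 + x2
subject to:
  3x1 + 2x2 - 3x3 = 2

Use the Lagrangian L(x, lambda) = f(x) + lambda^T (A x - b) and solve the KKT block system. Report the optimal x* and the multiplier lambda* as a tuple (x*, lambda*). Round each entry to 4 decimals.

Form the Lagrangian:
  L(x, lambda) = (1/2) x^T Q x + c^T x + lambda^T (A x - b)
Stationarity (grad_x L = 0): Q x + c + A^T lambda = 0.
Primal feasibility: A x = b.

This gives the KKT block system:
  [ Q   A^T ] [ x     ]   [-c ]
  [ A    0  ] [ lambda ] = [ b ]

Solving the linear system:
  x*      = (0.6354, -0.2604, -0.2049)
  lambda* = (0.1389)
  f(x*)   = -1.8576

x* = (0.6354, -0.2604, -0.2049), lambda* = (0.1389)


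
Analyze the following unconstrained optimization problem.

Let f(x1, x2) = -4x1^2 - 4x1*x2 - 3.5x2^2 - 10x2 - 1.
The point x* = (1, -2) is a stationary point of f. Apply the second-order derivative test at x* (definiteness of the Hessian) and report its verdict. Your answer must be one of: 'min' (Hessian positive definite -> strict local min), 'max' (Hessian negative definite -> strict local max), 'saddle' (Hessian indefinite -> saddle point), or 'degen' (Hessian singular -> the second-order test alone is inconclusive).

Compute the Hessian H = grad^2 f:
  H = [[-8, -4], [-4, -7]]
Verify stationarity: grad f(x*) = H x* + g = (0, 0).
Eigenvalues of H: -11.5311, -3.4689.
Both eigenvalues < 0, so H is negative definite -> x* is a strict local max.

max


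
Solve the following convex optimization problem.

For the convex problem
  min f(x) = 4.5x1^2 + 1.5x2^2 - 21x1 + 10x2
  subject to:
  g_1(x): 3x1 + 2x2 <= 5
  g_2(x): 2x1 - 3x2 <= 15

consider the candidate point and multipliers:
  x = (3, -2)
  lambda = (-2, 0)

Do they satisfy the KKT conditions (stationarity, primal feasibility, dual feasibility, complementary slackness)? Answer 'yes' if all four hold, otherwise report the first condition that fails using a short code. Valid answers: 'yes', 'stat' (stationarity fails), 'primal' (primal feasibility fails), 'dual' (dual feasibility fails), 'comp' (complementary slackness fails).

Gradient of f: grad f(x) = Q x + c = (6, 4)
Constraint values g_i(x) = a_i^T x - b_i:
  g_1((3, -2)) = 0
  g_2((3, -2)) = -3
Stationarity residual: grad f(x) + sum_i lambda_i a_i = (0, 0)
  -> stationarity OK
Primal feasibility (all g_i <= 0): OK
Dual feasibility (all lambda_i >= 0): FAILS
Complementary slackness (lambda_i * g_i(x) = 0 for all i): OK

Verdict: the first failing condition is dual_feasibility -> dual.

dual


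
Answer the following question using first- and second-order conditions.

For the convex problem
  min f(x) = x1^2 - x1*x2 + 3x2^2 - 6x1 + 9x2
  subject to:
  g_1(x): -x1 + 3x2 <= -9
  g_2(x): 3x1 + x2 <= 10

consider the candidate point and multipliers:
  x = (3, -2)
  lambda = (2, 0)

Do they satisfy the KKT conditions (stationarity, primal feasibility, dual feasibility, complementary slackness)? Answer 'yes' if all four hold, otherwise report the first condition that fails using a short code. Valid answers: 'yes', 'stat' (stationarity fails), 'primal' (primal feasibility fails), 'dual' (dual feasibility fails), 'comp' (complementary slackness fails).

Gradient of f: grad f(x) = Q x + c = (2, -6)
Constraint values g_i(x) = a_i^T x - b_i:
  g_1((3, -2)) = 0
  g_2((3, -2)) = -3
Stationarity residual: grad f(x) + sum_i lambda_i a_i = (0, 0)
  -> stationarity OK
Primal feasibility (all g_i <= 0): OK
Dual feasibility (all lambda_i >= 0): OK
Complementary slackness (lambda_i * g_i(x) = 0 for all i): OK

Verdict: yes, KKT holds.

yes


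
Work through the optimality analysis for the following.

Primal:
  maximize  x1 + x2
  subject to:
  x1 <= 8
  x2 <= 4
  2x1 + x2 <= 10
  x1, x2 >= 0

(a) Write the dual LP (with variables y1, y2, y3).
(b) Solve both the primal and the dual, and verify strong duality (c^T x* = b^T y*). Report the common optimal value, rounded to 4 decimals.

The standard primal-dual pair for 'max c^T x s.t. A x <= b, x >= 0' is:
  Dual:  min b^T y  s.t.  A^T y >= c,  y >= 0.

So the dual LP is:
  minimize  8y1 + 4y2 + 10y3
  subject to:
    y1 + 2y3 >= 1
    y2 + y3 >= 1
    y1, y2, y3 >= 0

Solving the primal: x* = (3, 4).
  primal value c^T x* = 7.
Solving the dual: y* = (0, 0.5, 0.5).
  dual value b^T y* = 7.
Strong duality: c^T x* = b^T y*. Confirmed.

7


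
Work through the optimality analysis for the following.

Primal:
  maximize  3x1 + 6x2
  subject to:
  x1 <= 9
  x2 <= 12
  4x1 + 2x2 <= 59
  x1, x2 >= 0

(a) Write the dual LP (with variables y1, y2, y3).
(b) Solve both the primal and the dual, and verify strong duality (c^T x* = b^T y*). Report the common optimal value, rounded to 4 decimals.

The standard primal-dual pair for 'max c^T x s.t. A x <= b, x >= 0' is:
  Dual:  min b^T y  s.t.  A^T y >= c,  y >= 0.

So the dual LP is:
  minimize  9y1 + 12y2 + 59y3
  subject to:
    y1 + 4y3 >= 3
    y2 + 2y3 >= 6
    y1, y2, y3 >= 0

Solving the primal: x* = (8.75, 12).
  primal value c^T x* = 98.25.
Solving the dual: y* = (0, 4.5, 0.75).
  dual value b^T y* = 98.25.
Strong duality: c^T x* = b^T y*. Confirmed.

98.25


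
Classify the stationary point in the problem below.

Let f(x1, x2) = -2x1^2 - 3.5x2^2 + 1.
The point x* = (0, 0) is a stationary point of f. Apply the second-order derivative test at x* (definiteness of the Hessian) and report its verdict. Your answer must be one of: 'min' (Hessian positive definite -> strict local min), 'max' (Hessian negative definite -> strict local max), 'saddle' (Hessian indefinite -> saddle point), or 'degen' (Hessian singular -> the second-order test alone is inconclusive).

Compute the Hessian H = grad^2 f:
  H = [[-4, 0], [0, -7]]
Verify stationarity: grad f(x*) = H x* + g = (0, 0).
Eigenvalues of H: -7, -4.
Both eigenvalues < 0, so H is negative definite -> x* is a strict local max.

max


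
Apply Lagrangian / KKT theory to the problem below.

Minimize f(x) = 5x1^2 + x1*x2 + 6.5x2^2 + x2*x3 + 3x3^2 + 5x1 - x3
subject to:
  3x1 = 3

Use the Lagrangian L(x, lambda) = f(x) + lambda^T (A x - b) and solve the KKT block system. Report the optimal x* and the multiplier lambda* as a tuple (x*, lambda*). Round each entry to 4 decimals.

Form the Lagrangian:
  L(x, lambda) = (1/2) x^T Q x + c^T x + lambda^T (A x - b)
Stationarity (grad_x L = 0): Q x + c + A^T lambda = 0.
Primal feasibility: A x = b.

This gives the KKT block system:
  [ Q   A^T ] [ x     ]   [-c ]
  [ A    0  ] [ lambda ] = [ b ]

Solving the linear system:
  x*      = (1, -0.0909, 0.1818)
  lambda* = (-4.9697)
  f(x*)   = 9.8636

x* = (1, -0.0909, 0.1818), lambda* = (-4.9697)


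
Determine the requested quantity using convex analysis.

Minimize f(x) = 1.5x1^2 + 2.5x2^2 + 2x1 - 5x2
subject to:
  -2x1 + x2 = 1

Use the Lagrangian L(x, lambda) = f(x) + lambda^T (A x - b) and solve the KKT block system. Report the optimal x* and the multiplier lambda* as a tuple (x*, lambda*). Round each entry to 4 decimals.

Form the Lagrangian:
  L(x, lambda) = (1/2) x^T Q x + c^T x + lambda^T (A x - b)
Stationarity (grad_x L = 0): Q x + c + A^T lambda = 0.
Primal feasibility: A x = b.

This gives the KKT block system:
  [ Q   A^T ] [ x     ]   [-c ]
  [ A    0  ] [ lambda ] = [ b ]

Solving the linear system:
  x*      = (-0.087, 0.8261)
  lambda* = (0.8696)
  f(x*)   = -2.587

x* = (-0.087, 0.8261), lambda* = (0.8696)


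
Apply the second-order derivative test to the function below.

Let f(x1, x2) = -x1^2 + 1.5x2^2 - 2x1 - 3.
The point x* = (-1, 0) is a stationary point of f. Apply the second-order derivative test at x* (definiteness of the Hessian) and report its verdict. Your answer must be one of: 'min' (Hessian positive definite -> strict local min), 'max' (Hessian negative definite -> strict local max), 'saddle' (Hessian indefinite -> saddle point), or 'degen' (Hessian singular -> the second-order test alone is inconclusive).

Compute the Hessian H = grad^2 f:
  H = [[-2, 0], [0, 3]]
Verify stationarity: grad f(x*) = H x* + g = (0, 0).
Eigenvalues of H: -2, 3.
Eigenvalues have mixed signs, so H is indefinite -> x* is a saddle point.

saddle


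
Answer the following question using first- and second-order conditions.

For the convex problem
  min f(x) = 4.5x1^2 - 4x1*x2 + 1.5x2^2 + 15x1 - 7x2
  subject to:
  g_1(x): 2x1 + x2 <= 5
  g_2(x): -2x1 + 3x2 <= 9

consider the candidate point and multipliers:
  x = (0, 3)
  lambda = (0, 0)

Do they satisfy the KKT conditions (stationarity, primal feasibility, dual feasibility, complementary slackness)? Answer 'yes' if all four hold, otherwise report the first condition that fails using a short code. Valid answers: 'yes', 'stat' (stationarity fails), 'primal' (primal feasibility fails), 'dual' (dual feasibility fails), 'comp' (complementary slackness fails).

Gradient of f: grad f(x) = Q x + c = (3, 2)
Constraint values g_i(x) = a_i^T x - b_i:
  g_1((0, 3)) = -2
  g_2((0, 3)) = 0
Stationarity residual: grad f(x) + sum_i lambda_i a_i = (3, 2)
  -> stationarity FAILS
Primal feasibility (all g_i <= 0): OK
Dual feasibility (all lambda_i >= 0): OK
Complementary slackness (lambda_i * g_i(x) = 0 for all i): OK

Verdict: the first failing condition is stationarity -> stat.

stat


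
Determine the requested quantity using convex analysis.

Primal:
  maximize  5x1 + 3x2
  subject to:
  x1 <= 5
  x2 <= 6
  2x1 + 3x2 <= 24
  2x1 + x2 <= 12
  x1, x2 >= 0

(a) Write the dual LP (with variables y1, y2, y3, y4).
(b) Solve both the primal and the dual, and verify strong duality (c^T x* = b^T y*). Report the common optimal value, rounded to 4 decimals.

The standard primal-dual pair for 'max c^T x s.t. A x <= b, x >= 0' is:
  Dual:  min b^T y  s.t.  A^T y >= c,  y >= 0.

So the dual LP is:
  minimize  5y1 + 6y2 + 24y3 + 12y4
  subject to:
    y1 + 2y3 + 2y4 >= 5
    y2 + 3y3 + y4 >= 3
    y1, y2, y3, y4 >= 0

Solving the primal: x* = (3, 6).
  primal value c^T x* = 33.
Solving the dual: y* = (0, 0.5, 0, 2.5).
  dual value b^T y* = 33.
Strong duality: c^T x* = b^T y*. Confirmed.

33


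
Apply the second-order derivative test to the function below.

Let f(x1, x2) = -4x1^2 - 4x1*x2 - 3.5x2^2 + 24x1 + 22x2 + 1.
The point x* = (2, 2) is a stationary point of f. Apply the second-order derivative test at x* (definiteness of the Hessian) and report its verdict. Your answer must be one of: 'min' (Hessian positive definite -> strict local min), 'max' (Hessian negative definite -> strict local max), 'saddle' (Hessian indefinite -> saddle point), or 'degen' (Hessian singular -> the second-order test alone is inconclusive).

Compute the Hessian H = grad^2 f:
  H = [[-8, -4], [-4, -7]]
Verify stationarity: grad f(x*) = H x* + g = (0, 0).
Eigenvalues of H: -11.5311, -3.4689.
Both eigenvalues < 0, so H is negative definite -> x* is a strict local max.

max


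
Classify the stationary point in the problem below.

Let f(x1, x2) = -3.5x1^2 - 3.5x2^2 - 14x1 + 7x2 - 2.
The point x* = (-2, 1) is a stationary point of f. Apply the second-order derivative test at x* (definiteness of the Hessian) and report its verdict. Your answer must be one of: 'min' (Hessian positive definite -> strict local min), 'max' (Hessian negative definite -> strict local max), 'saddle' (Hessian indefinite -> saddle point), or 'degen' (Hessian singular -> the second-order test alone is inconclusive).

Compute the Hessian H = grad^2 f:
  H = [[-7, 0], [0, -7]]
Verify stationarity: grad f(x*) = H x* + g = (0, 0).
Eigenvalues of H: -7, -7.
Both eigenvalues < 0, so H is negative definite -> x* is a strict local max.

max


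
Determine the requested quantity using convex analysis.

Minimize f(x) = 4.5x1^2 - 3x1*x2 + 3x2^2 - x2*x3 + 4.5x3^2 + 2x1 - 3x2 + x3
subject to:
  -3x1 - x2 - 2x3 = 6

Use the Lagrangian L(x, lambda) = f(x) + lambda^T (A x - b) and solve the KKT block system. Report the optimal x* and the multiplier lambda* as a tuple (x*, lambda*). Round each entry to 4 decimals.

Form the Lagrangian:
  L(x, lambda) = (1/2) x^T Q x + c^T x + lambda^T (A x - b)
Stationarity (grad_x L = 0): Q x + c + A^T lambda = 0.
Primal feasibility: A x = b.

This gives the KKT block system:
  [ Q   A^T ] [ x     ]   [-c ]
  [ A    0  ] [ lambda ] = [ b ]

Solving the linear system:
  x*      = (-1.2798, -0.679, -0.7407)
  lambda* = (-2.4938)
  f(x*)   = 6.8498

x* = (-1.2798, -0.679, -0.7407), lambda* = (-2.4938)


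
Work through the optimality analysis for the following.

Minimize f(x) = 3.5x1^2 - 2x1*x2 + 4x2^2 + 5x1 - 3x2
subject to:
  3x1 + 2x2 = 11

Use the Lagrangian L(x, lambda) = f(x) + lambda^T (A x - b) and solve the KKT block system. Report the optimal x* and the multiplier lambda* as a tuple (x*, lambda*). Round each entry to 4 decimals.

Form the Lagrangian:
  L(x, lambda) = (1/2) x^T Q x + c^T x + lambda^T (A x - b)
Stationarity (grad_x L = 0): Q x + c + A^T lambda = 0.
Primal feasibility: A x = b.

This gives the KKT block system:
  [ Q   A^T ] [ x     ]   [-c ]
  [ A    0  ] [ lambda ] = [ b ]

Solving the linear system:
  x*      = (2.1774, 2.2339)
  lambda* = (-5.2581)
  f(x*)   = 31.0121

x* = (2.1774, 2.2339), lambda* = (-5.2581)


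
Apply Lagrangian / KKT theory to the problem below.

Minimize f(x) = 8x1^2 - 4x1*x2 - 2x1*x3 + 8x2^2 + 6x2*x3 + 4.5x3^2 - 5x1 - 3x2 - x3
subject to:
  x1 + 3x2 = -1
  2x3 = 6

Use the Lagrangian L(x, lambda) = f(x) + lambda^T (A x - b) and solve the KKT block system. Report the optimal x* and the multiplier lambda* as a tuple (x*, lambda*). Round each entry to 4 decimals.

Form the Lagrangian:
  L(x, lambda) = (1/2) x^T Q x + c^T x + lambda^T (A x - b)
Stationarity (grad_x L = 0): Q x + c + A^T lambda = 0.
Primal feasibility: A x = b.

This gives the KKT block system:
  [ Q   A^T ] [ x     ]   [-c ]
  [ A    0  ] [ lambda ] = [ b ]

Solving the linear system:
  x*      = (0.6304, -0.5435, 3)
  lambda* = (-1.2609, -10.7391)
  f(x*)   = 29.3261

x* = (0.6304, -0.5435, 3), lambda* = (-1.2609, -10.7391)


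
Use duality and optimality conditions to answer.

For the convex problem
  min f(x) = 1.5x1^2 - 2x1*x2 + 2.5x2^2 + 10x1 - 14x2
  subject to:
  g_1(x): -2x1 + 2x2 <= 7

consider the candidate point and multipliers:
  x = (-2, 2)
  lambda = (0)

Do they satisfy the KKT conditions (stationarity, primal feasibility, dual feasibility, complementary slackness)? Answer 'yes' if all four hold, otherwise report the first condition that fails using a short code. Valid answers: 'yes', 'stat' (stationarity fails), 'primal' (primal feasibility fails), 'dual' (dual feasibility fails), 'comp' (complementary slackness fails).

Gradient of f: grad f(x) = Q x + c = (0, 0)
Constraint values g_i(x) = a_i^T x - b_i:
  g_1((-2, 2)) = 1
Stationarity residual: grad f(x) + sum_i lambda_i a_i = (0, 0)
  -> stationarity OK
Primal feasibility (all g_i <= 0): FAILS
Dual feasibility (all lambda_i >= 0): OK
Complementary slackness (lambda_i * g_i(x) = 0 for all i): OK

Verdict: the first failing condition is primal_feasibility -> primal.

primal


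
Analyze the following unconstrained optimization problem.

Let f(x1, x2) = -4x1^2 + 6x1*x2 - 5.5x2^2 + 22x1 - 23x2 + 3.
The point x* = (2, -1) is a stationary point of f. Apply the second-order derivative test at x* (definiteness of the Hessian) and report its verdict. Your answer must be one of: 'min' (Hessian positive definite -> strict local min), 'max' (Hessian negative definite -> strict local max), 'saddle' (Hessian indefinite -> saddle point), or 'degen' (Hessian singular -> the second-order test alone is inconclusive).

Compute the Hessian H = grad^2 f:
  H = [[-8, 6], [6, -11]]
Verify stationarity: grad f(x*) = H x* + g = (0, 0).
Eigenvalues of H: -15.6847, -3.3153.
Both eigenvalues < 0, so H is negative definite -> x* is a strict local max.

max


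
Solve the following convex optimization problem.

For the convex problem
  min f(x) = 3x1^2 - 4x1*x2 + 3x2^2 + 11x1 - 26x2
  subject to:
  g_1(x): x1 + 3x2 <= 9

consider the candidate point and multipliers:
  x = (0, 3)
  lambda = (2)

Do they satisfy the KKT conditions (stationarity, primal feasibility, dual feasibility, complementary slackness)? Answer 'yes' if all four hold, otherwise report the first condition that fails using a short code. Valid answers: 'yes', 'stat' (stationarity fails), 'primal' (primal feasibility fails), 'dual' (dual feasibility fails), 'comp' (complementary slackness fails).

Gradient of f: grad f(x) = Q x + c = (-1, -8)
Constraint values g_i(x) = a_i^T x - b_i:
  g_1((0, 3)) = 0
Stationarity residual: grad f(x) + sum_i lambda_i a_i = (1, -2)
  -> stationarity FAILS
Primal feasibility (all g_i <= 0): OK
Dual feasibility (all lambda_i >= 0): OK
Complementary slackness (lambda_i * g_i(x) = 0 for all i): OK

Verdict: the first failing condition is stationarity -> stat.

stat


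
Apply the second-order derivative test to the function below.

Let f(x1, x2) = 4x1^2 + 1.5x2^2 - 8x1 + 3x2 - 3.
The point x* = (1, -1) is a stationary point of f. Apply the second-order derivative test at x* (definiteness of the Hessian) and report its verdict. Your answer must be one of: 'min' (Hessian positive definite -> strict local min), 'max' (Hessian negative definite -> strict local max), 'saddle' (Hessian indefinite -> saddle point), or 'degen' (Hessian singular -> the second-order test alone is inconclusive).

Compute the Hessian H = grad^2 f:
  H = [[8, 0], [0, 3]]
Verify stationarity: grad f(x*) = H x* + g = (0, 0).
Eigenvalues of H: 3, 8.
Both eigenvalues > 0, so H is positive definite -> x* is a strict local min.

min


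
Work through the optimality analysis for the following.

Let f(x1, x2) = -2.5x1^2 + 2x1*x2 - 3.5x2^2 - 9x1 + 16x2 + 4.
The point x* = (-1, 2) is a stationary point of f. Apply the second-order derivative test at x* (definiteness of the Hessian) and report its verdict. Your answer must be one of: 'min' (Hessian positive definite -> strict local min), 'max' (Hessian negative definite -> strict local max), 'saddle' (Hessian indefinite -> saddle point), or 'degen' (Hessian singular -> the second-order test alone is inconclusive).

Compute the Hessian H = grad^2 f:
  H = [[-5, 2], [2, -7]]
Verify stationarity: grad f(x*) = H x* + g = (0, 0).
Eigenvalues of H: -8.2361, -3.7639.
Both eigenvalues < 0, so H is negative definite -> x* is a strict local max.

max


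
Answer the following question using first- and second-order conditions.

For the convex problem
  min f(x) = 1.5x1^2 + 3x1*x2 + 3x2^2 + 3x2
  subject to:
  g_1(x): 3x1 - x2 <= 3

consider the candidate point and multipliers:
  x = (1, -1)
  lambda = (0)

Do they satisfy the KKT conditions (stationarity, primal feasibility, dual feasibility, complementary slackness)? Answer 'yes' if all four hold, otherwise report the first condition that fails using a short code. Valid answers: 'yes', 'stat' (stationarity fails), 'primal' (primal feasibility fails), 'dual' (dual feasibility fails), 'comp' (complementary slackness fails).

Gradient of f: grad f(x) = Q x + c = (0, 0)
Constraint values g_i(x) = a_i^T x - b_i:
  g_1((1, -1)) = 1
Stationarity residual: grad f(x) + sum_i lambda_i a_i = (0, 0)
  -> stationarity OK
Primal feasibility (all g_i <= 0): FAILS
Dual feasibility (all lambda_i >= 0): OK
Complementary slackness (lambda_i * g_i(x) = 0 for all i): OK

Verdict: the first failing condition is primal_feasibility -> primal.

primal


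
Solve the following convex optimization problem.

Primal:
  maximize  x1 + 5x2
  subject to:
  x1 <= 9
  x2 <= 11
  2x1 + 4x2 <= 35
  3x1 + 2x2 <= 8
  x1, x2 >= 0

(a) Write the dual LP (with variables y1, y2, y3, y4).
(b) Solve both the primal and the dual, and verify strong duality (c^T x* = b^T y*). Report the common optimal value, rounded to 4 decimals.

The standard primal-dual pair for 'max c^T x s.t. A x <= b, x >= 0' is:
  Dual:  min b^T y  s.t.  A^T y >= c,  y >= 0.

So the dual LP is:
  minimize  9y1 + 11y2 + 35y3 + 8y4
  subject to:
    y1 + 2y3 + 3y4 >= 1
    y2 + 4y3 + 2y4 >= 5
    y1, y2, y3, y4 >= 0

Solving the primal: x* = (0, 4).
  primal value c^T x* = 20.
Solving the dual: y* = (0, 0, 0, 2.5).
  dual value b^T y* = 20.
Strong duality: c^T x* = b^T y*. Confirmed.

20


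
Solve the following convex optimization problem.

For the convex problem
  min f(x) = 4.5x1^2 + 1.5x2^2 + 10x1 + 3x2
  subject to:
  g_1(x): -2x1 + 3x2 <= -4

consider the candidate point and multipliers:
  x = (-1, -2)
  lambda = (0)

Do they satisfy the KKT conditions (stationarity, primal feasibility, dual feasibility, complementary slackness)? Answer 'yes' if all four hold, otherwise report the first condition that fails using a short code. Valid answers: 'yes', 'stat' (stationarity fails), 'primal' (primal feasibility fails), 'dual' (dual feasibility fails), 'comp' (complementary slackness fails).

Gradient of f: grad f(x) = Q x + c = (1, -3)
Constraint values g_i(x) = a_i^T x - b_i:
  g_1((-1, -2)) = 0
Stationarity residual: grad f(x) + sum_i lambda_i a_i = (1, -3)
  -> stationarity FAILS
Primal feasibility (all g_i <= 0): OK
Dual feasibility (all lambda_i >= 0): OK
Complementary slackness (lambda_i * g_i(x) = 0 for all i): OK

Verdict: the first failing condition is stationarity -> stat.

stat


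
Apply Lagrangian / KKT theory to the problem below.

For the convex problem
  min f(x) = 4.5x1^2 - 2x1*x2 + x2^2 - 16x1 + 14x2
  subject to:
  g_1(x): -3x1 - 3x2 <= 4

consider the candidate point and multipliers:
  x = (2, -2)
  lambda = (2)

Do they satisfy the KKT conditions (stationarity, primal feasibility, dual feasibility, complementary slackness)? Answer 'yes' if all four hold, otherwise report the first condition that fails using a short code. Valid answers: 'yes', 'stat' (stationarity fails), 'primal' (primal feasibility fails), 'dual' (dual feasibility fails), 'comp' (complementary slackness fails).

Gradient of f: grad f(x) = Q x + c = (6, 6)
Constraint values g_i(x) = a_i^T x - b_i:
  g_1((2, -2)) = -4
Stationarity residual: grad f(x) + sum_i lambda_i a_i = (0, 0)
  -> stationarity OK
Primal feasibility (all g_i <= 0): OK
Dual feasibility (all lambda_i >= 0): OK
Complementary slackness (lambda_i * g_i(x) = 0 for all i): FAILS

Verdict: the first failing condition is complementary_slackness -> comp.

comp


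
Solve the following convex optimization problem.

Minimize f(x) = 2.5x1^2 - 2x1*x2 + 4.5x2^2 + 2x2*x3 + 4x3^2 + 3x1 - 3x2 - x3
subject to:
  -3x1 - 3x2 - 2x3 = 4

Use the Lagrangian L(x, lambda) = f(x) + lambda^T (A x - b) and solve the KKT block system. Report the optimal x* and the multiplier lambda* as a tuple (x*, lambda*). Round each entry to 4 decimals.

Form the Lagrangian:
  L(x, lambda) = (1/2) x^T Q x + c^T x + lambda^T (A x - b)
Stationarity (grad_x L = 0): Q x + c + A^T lambda = 0.
Primal feasibility: A x = b.

This gives the KKT block system:
  [ Q   A^T ] [ x     ]   [-c ]
  [ A    0  ] [ lambda ] = [ b ]

Solving the linear system:
  x*      = (-1.1401, -0.1752, -0.0271)
  lambda* = (-0.7834)
  f(x*)   = 0.133

x* = (-1.1401, -0.1752, -0.0271), lambda* = (-0.7834)


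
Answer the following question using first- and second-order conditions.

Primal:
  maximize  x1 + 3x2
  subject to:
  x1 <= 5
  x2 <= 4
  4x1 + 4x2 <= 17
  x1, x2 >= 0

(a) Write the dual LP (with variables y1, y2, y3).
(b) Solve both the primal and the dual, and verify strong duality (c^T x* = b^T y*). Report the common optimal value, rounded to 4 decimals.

The standard primal-dual pair for 'max c^T x s.t. A x <= b, x >= 0' is:
  Dual:  min b^T y  s.t.  A^T y >= c,  y >= 0.

So the dual LP is:
  minimize  5y1 + 4y2 + 17y3
  subject to:
    y1 + 4y3 >= 1
    y2 + 4y3 >= 3
    y1, y2, y3 >= 0

Solving the primal: x* = (0.25, 4).
  primal value c^T x* = 12.25.
Solving the dual: y* = (0, 2, 0.25).
  dual value b^T y* = 12.25.
Strong duality: c^T x* = b^T y*. Confirmed.

12.25


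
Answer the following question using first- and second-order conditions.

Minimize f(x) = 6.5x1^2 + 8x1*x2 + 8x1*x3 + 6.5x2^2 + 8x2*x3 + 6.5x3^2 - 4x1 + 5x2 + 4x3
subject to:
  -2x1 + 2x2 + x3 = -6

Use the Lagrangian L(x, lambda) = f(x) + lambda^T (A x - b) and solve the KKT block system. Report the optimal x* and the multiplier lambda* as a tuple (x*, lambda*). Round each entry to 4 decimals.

Form the Lagrangian:
  L(x, lambda) = (1/2) x^T Q x + c^T x + lambda^T (A x - b)
Stationarity (grad_x L = 0): Q x + c + A^T lambda = 0.
Primal feasibility: A x = b.

This gives the KKT block system:
  [ Q   A^T ] [ x     ]   [-c ]
  [ A    0  ] [ lambda ] = [ b ]

Solving the linear system:
  x*      = (1.5652, -1.0949, -0.6798)
  lambda* = (1.0751)
  f(x*)   = -4.002

x* = (1.5652, -1.0949, -0.6798), lambda* = (1.0751)


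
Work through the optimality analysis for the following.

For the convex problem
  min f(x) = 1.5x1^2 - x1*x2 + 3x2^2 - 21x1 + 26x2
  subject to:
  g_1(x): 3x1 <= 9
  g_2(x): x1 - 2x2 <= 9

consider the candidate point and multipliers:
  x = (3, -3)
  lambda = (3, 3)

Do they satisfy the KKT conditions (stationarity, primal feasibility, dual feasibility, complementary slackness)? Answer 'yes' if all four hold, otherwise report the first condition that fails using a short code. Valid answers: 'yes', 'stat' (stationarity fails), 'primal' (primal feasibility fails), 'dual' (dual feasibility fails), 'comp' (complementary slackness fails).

Gradient of f: grad f(x) = Q x + c = (-9, 5)
Constraint values g_i(x) = a_i^T x - b_i:
  g_1((3, -3)) = 0
  g_2((3, -3)) = 0
Stationarity residual: grad f(x) + sum_i lambda_i a_i = (3, -1)
  -> stationarity FAILS
Primal feasibility (all g_i <= 0): OK
Dual feasibility (all lambda_i >= 0): OK
Complementary slackness (lambda_i * g_i(x) = 0 for all i): OK

Verdict: the first failing condition is stationarity -> stat.

stat


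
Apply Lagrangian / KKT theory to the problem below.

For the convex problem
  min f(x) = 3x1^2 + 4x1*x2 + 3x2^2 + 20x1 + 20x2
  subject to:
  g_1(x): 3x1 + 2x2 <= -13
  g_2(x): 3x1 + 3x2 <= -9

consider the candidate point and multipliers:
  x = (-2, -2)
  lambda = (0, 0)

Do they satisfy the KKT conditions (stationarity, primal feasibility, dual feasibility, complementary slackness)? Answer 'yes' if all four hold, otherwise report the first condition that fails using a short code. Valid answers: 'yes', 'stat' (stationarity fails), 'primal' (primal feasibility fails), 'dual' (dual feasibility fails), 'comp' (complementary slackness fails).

Gradient of f: grad f(x) = Q x + c = (0, 0)
Constraint values g_i(x) = a_i^T x - b_i:
  g_1((-2, -2)) = 3
  g_2((-2, -2)) = -3
Stationarity residual: grad f(x) + sum_i lambda_i a_i = (0, 0)
  -> stationarity OK
Primal feasibility (all g_i <= 0): FAILS
Dual feasibility (all lambda_i >= 0): OK
Complementary slackness (lambda_i * g_i(x) = 0 for all i): OK

Verdict: the first failing condition is primal_feasibility -> primal.

primal


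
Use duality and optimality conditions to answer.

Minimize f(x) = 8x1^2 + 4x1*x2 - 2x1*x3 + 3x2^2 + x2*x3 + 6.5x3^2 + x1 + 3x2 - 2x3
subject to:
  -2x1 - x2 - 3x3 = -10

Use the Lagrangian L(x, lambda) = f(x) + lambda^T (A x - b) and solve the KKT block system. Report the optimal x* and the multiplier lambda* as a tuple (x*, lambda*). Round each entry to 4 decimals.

Form the Lagrangian:
  L(x, lambda) = (1/2) x^T Q x + c^T x + lambda^T (A x - b)
Stationarity (grad_x L = 0): Q x + c + A^T lambda = 0.
Primal feasibility: A x = b.

This gives the KKT block system:
  [ Q   A^T ] [ x     ]   [-c ]
  [ A    0  ] [ lambda ] = [ b ]

Solving the linear system:
  x*      = (1.4709, -0.3966, 2.485)
  lambda* = (8.9887)
  f(x*)   = 42.5992

x* = (1.4709, -0.3966, 2.485), lambda* = (8.9887)


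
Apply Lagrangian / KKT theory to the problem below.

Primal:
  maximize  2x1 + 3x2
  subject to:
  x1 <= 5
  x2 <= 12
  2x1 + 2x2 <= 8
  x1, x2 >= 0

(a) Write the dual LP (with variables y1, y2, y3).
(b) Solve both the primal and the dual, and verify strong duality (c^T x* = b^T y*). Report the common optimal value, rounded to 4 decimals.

The standard primal-dual pair for 'max c^T x s.t. A x <= b, x >= 0' is:
  Dual:  min b^T y  s.t.  A^T y >= c,  y >= 0.

So the dual LP is:
  minimize  5y1 + 12y2 + 8y3
  subject to:
    y1 + 2y3 >= 2
    y2 + 2y3 >= 3
    y1, y2, y3 >= 0

Solving the primal: x* = (0, 4).
  primal value c^T x* = 12.
Solving the dual: y* = (0, 0, 1.5).
  dual value b^T y* = 12.
Strong duality: c^T x* = b^T y*. Confirmed.

12


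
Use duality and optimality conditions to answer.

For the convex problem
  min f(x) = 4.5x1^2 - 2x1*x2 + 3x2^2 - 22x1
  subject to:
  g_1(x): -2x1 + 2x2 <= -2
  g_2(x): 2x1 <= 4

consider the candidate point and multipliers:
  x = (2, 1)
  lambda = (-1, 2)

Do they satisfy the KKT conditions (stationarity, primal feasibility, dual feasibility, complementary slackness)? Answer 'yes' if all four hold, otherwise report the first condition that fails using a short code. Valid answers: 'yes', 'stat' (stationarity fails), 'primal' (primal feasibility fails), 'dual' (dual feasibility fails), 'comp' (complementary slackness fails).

Gradient of f: grad f(x) = Q x + c = (-6, 2)
Constraint values g_i(x) = a_i^T x - b_i:
  g_1((2, 1)) = 0
  g_2((2, 1)) = 0
Stationarity residual: grad f(x) + sum_i lambda_i a_i = (0, 0)
  -> stationarity OK
Primal feasibility (all g_i <= 0): OK
Dual feasibility (all lambda_i >= 0): FAILS
Complementary slackness (lambda_i * g_i(x) = 0 for all i): OK

Verdict: the first failing condition is dual_feasibility -> dual.

dual


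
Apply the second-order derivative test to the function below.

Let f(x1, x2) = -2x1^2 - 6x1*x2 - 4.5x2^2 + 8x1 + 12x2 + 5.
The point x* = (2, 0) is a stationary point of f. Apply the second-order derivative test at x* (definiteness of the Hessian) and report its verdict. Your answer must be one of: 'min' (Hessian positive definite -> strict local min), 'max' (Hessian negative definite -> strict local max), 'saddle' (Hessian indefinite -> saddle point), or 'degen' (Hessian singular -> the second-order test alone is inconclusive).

Compute the Hessian H = grad^2 f:
  H = [[-4, -6], [-6, -9]]
Verify stationarity: grad f(x*) = H x* + g = (0, 0).
Eigenvalues of H: -13, 0.
H has a zero eigenvalue (singular; negative semidefinite but not definite), so H is neither positive definite, negative definite, nor indefinite. The second-order test alone is inconclusive -> degen.
(Indeed, f is constant along the null direction of H through x*, so x* is not a strict local extremum.)

degen


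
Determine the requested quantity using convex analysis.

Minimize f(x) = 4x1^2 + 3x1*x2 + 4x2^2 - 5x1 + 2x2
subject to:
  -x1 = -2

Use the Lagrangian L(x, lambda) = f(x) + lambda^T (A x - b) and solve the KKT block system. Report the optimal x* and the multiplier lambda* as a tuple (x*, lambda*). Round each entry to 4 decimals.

Form the Lagrangian:
  L(x, lambda) = (1/2) x^T Q x + c^T x + lambda^T (A x - b)
Stationarity (grad_x L = 0): Q x + c + A^T lambda = 0.
Primal feasibility: A x = b.

This gives the KKT block system:
  [ Q   A^T ] [ x     ]   [-c ]
  [ A    0  ] [ lambda ] = [ b ]

Solving the linear system:
  x*      = (2, -1)
  lambda* = (8)
  f(x*)   = 2

x* = (2, -1), lambda* = (8)


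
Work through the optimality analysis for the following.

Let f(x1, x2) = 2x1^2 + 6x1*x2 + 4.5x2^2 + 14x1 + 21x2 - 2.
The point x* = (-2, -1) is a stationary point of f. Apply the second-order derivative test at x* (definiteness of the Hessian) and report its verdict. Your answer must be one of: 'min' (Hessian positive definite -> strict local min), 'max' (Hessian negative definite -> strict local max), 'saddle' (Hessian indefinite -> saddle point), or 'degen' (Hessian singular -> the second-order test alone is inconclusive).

Compute the Hessian H = grad^2 f:
  H = [[4, 6], [6, 9]]
Verify stationarity: grad f(x*) = H x* + g = (0, 0).
Eigenvalues of H: 0, 13.
H has a zero eigenvalue (singular; positive semidefinite but not definite), so H is neither positive definite, negative definite, nor indefinite. The second-order test alone is inconclusive -> degen.
(Indeed, f is constant along the null direction of H through x*, so x* is not a strict local extremum.)

degen


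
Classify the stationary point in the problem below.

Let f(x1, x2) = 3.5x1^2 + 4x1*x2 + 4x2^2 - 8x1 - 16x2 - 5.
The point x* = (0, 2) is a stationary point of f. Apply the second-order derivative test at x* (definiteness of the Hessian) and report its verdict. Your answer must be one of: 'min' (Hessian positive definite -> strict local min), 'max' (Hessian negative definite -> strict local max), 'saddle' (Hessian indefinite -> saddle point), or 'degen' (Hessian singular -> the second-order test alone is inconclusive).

Compute the Hessian H = grad^2 f:
  H = [[7, 4], [4, 8]]
Verify stationarity: grad f(x*) = H x* + g = (0, 0).
Eigenvalues of H: 3.4689, 11.5311.
Both eigenvalues > 0, so H is positive definite -> x* is a strict local min.

min


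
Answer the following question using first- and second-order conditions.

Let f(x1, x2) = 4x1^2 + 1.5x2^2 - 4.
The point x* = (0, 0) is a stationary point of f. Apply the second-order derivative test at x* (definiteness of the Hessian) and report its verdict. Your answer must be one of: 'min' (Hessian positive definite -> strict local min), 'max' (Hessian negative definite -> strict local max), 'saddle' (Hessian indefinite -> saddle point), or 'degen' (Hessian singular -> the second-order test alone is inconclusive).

Compute the Hessian H = grad^2 f:
  H = [[8, 0], [0, 3]]
Verify stationarity: grad f(x*) = H x* + g = (0, 0).
Eigenvalues of H: 3, 8.
Both eigenvalues > 0, so H is positive definite -> x* is a strict local min.

min


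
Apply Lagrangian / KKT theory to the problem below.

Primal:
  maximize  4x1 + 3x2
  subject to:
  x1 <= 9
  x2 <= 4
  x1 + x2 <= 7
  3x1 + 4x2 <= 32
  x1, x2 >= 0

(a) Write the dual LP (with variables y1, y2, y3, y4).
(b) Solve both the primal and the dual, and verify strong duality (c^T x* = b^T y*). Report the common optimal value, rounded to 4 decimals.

The standard primal-dual pair for 'max c^T x s.t. A x <= b, x >= 0' is:
  Dual:  min b^T y  s.t.  A^T y >= c,  y >= 0.

So the dual LP is:
  minimize  9y1 + 4y2 + 7y3 + 32y4
  subject to:
    y1 + y3 + 3y4 >= 4
    y2 + y3 + 4y4 >= 3
    y1, y2, y3, y4 >= 0

Solving the primal: x* = (7, 0).
  primal value c^T x* = 28.
Solving the dual: y* = (0, 0, 4, 0).
  dual value b^T y* = 28.
Strong duality: c^T x* = b^T y*. Confirmed.

28


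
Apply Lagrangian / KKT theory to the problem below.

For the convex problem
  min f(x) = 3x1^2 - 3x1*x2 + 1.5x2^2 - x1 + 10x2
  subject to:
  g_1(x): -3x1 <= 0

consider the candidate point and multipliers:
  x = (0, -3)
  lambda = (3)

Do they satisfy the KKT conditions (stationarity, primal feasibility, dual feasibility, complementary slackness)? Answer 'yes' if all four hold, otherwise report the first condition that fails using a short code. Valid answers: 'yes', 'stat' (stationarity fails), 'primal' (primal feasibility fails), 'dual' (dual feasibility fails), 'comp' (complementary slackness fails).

Gradient of f: grad f(x) = Q x + c = (8, 1)
Constraint values g_i(x) = a_i^T x - b_i:
  g_1((0, -3)) = 0
Stationarity residual: grad f(x) + sum_i lambda_i a_i = (-1, 1)
  -> stationarity FAILS
Primal feasibility (all g_i <= 0): OK
Dual feasibility (all lambda_i >= 0): OK
Complementary slackness (lambda_i * g_i(x) = 0 for all i): OK

Verdict: the first failing condition is stationarity -> stat.

stat
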